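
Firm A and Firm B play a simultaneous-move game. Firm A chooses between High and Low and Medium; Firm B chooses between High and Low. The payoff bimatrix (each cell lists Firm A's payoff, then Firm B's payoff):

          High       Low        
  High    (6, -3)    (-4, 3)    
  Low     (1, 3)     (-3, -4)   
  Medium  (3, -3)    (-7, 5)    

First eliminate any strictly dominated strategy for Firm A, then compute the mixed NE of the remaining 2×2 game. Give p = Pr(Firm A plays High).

p = 7/13

Firm A's strategy Medium is strictly dominated by High: 6 > 3 and -4 > -7. Eliminate Medium.
In a mixed equilibrium Firm B is indifferent between High and Low; this condition fixes p.
  Firm B's payoff to High: p·(-3) + (1−p)·3 = -6p + 3
  Firm B's payoff to Low: p·3 + (1−p)·(-4) = 7p - 4
  -6p + 3 = 7p - 4  ⇒  -13p = -7  ⇒  p = 7/13.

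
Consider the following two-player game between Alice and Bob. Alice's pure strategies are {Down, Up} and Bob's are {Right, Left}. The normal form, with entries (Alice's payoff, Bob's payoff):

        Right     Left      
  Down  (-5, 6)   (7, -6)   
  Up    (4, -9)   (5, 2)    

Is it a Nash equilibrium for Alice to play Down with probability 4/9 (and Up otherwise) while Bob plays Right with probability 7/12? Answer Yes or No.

No

Given Alice's mix p = 4/9, Bob's payoff from Right is -7/3 but from Left is -14/9. Bob strictly prefers Left, so Bob would not mix.
So the proposed profile is not a Nash equilibrium.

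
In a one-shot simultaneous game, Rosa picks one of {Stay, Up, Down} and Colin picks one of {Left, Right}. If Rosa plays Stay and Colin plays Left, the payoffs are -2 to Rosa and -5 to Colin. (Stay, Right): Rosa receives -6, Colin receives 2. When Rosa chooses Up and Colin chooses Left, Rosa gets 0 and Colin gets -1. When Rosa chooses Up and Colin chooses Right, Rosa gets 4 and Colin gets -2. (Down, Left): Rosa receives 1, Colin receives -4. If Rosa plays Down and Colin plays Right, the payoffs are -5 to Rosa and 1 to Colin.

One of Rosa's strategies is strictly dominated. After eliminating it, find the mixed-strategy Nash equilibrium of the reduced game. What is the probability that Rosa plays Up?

Rosa's strategy Stay is strictly dominated by Down: 1 > -2 and -5 > -6. Eliminate Stay.
Set Colin's expected payoff from Left equal to that from Right:
  Colin's expected payoff from Left: p·(-1) + (1−p)·(-4) = 3p - 4
  Colin's expected payoff from Right: p·(-2) + (1−p)·1 = -3p + 1
  3p - 4 = -3p + 1  ⇒  6p = 5  ⇒  p = 5/6.

p = 5/6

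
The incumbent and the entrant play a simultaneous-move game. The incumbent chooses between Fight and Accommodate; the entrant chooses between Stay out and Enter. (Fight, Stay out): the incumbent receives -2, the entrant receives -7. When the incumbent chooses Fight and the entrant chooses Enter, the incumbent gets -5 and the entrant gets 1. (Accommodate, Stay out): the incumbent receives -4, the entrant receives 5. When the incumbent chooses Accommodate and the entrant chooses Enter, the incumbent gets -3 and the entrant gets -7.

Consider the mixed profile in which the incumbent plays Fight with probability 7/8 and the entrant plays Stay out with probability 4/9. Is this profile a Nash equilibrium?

Given the incumbent's mix p = 7/8, the entrant's payoff from Stay out is -11/2 but from Enter is 0. The entrant strictly prefers Enter, so the entrant would not mix.
So the proposed profile is not a Nash equilibrium.

No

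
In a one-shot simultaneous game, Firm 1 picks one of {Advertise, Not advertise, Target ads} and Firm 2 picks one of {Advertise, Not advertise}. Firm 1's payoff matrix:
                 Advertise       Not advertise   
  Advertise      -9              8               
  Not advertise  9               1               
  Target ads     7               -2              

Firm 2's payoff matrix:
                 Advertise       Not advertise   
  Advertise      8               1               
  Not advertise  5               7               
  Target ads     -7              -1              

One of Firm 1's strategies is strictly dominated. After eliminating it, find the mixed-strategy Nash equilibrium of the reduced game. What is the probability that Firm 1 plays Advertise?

Firm 1's strategy Target ads is strictly dominated by Not advertise: 9 > 7 and 1 > -2. Eliminate Target ads.
In a mixed equilibrium Firm 2 is indifferent between Advertise and Not advertise; this condition fixes p.
  Firm 2's payoff from Advertise: p·8 + (1−p)·5 = 3p + 5
  Firm 2's payoff from Not advertise: p·1 + (1−p)·7 = -6p + 7
  3p + 5 = -6p + 7  ⇒  9p = 2  ⇒  p = 2/9.

p = 2/9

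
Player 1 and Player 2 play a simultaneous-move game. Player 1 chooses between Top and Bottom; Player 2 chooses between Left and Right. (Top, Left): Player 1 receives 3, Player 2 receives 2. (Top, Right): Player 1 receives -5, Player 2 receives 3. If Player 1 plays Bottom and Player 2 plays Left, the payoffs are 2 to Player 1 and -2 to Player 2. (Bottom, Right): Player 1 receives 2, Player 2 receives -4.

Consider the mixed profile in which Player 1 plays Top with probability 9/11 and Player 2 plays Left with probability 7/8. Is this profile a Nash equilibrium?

Given Player 1's mix p = 9/11, Player 2's payoff from Left is 14/11 but from Right is 19/11. Player 2 strictly prefers Right, so Player 2 would not mix.
So the proposed profile is not a Nash equilibrium.

No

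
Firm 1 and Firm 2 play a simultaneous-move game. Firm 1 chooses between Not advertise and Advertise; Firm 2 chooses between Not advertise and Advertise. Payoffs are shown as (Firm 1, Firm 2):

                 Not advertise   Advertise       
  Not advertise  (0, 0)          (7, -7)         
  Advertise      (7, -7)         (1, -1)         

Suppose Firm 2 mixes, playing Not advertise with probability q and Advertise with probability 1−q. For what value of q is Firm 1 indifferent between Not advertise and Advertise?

In a mixed equilibrium Firm 1 is indifferent between Not advertise and Advertise; this condition fixes q.
  Firm 1's payoff from Not advertise: q·0 + (1−q)·7 = -7q + 7
  Firm 1's payoff from Advertise: q·7 + (1−q)·1 = 6q + 1
  -7q + 7 = 6q + 1  ⇒  -13q = -6  ⇒  q = 6/13.

q = 6/13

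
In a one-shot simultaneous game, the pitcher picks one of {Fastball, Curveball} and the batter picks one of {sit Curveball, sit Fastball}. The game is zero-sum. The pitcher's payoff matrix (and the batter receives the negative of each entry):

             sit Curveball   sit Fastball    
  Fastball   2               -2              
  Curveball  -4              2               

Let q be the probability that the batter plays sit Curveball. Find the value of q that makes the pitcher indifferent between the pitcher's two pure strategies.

q = 2/5

For the pitcher to be willing to mix, the pitcher must be indifferent between Fastball and Curveball, which pins down the batter's mix.
  the pitcher's payoff from Fastball: q·2 + (1−q)·(-2) = 4q - 2
  the pitcher's payoff from Curveball: q·(-4) + (1−q)·2 = -6q + 2
  4q - 2 = -6q + 2  ⇒  10q = 4  ⇒  q = 2/5.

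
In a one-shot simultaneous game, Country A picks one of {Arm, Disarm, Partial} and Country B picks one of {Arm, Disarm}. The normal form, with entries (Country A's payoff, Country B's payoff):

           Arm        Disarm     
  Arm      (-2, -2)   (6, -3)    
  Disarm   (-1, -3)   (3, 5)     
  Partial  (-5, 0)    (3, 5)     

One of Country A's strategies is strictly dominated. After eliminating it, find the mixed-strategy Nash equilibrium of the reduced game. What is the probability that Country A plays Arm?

Country A's strategy Partial is strictly dominated by Arm: -2 > -5 and 6 > 3. Eliminate Partial.
Country B's indifference between Arm and Disarm determines Country A's mixing probability p:
  Country B's expected payoff from Arm: p·(-2) + (1−p)·(-3) = p - 3
  Country B's expected payoff from Disarm: p·(-3) + (1−p)·5 = -8p + 5
  p - 3 = -8p + 5  ⇒  9p = 8  ⇒  p = 8/9.

p = 8/9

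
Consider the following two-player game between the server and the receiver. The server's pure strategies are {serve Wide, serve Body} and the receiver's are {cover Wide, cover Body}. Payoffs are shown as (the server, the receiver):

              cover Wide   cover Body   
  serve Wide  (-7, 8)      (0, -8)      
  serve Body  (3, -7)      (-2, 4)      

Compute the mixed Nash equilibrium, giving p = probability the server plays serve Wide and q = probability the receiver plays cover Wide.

p = 11/27, q = 1/6

In a mixed equilibrium the receiver is indifferent between cover Wide and cover Body; this condition fixes p.
  the receiver's expected payoff from cover Wide: p·8 + (1−p)·(-7) = 15p - 7
  the receiver's expected payoff from cover Body: p·(-8) + (1−p)·4 = -12p + 4
  15p - 7 = -12p + 4  ⇒  27p = 11  ⇒  p = 11/27.
In a mixed equilibrium the server is indifferent between serve Wide and serve Body; this condition fixes q.
  the server's expected payoff from serve Wide: q·(-7) + (1−q)·0 = -7q
  the server's expected payoff from serve Body: q·3 + (1−q)·(-2) = 5q - 2
  -7q = 5q - 2  ⇒  -12q = -2  ⇒  q = 1/6.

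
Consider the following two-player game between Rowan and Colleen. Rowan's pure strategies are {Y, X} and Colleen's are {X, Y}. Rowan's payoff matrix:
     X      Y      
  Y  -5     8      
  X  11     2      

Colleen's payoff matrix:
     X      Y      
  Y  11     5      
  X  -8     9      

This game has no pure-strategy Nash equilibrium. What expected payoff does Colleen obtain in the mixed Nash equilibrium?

139/23

Rowan's mix must leave Colleen indifferent between X and Y.
  Colleen's payoff from X: p·11 + (1−p)·(-8) = 19p - 8
  Colleen's payoff from Y: p·5 + (1−p)·9 = -4p + 9
  19p - 8 = -4p + 9  ⇒  23p = 17  ⇒  p = 17/23.
At equilibrium Colleen is indifferent across columns, so Colleen's payoff equals the payoff from X: (17/23)·11 + (6/23)·(-8) = 139/23.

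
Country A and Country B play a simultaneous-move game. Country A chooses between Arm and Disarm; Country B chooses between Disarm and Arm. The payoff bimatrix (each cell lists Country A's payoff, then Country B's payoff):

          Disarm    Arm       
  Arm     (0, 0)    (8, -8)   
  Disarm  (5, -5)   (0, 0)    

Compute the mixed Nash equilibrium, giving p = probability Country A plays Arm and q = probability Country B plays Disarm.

In a mixed equilibrium Country B is indifferent between Disarm and Arm; this condition fixes p.
  Country B's expected payoff from Disarm: p·0 + (1−p)·(-5) = 5p - 5
  Country B's expected payoff from Arm: p·(-8) + (1−p)·0 = -8p
  5p - 5 = -8p  ⇒  13p = 5  ⇒  p = 5/13.
In a mixed equilibrium Country A is indifferent between Arm and Disarm; this condition fixes q.
  Country A's expected payoff from Arm: q·0 + (1−q)·8 = -8q + 8
  Country A's expected payoff from Disarm: q·5 + (1−q)·0 = 5q
  -8q + 8 = 5q  ⇒  -13q = -8  ⇒  q = 8/13.

p = 5/13, q = 8/13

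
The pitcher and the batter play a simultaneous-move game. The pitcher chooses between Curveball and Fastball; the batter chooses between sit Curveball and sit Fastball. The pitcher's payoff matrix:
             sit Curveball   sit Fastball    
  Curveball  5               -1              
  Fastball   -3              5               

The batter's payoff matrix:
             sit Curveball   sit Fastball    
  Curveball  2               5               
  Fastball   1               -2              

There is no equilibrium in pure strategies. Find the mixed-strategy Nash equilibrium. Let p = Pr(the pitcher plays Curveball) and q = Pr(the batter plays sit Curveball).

For the batter to be willing to mix, the batter must be indifferent between sit Curveball and sit Fastball, which pins down the pitcher's mix.
  the batter's payoff to sit Curveball: p·2 + (1−p)·1 = p + 1
  the batter's payoff to sit Fastball: p·5 + (1−p)·(-2) = 7p - 2
  p + 1 = 7p - 2  ⇒  -6p = -3  ⇒  p = 1/2.
The batter's mix must leave the pitcher indifferent between Curveball and Fastball.
  the pitcher's payoff to Curveball: q·5 + (1−q)·(-1) = 6q - 1
  the pitcher's payoff to Fastball: q·(-3) + (1−q)·5 = -8q + 5
  6q - 1 = -8q + 5  ⇒  14q = 6  ⇒  q = 3/7.

p = 1/2, q = 3/7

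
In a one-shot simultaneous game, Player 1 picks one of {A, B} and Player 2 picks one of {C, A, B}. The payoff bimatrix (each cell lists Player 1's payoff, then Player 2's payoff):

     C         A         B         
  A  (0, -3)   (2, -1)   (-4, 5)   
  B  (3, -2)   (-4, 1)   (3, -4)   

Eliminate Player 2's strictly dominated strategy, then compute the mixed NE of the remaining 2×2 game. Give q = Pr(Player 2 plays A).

q = 7/13

Player 2's strategy C is strictly dominated by A: -1 > -3 and 1 > -2. Eliminate C.
Player 1's indifference between A and B determines Player 2's mixing probability q:
  Player 1's expected payoff from A: q·2 + (1−q)·(-4) = 6q - 4
  Player 1's expected payoff from B: q·(-4) + (1−q)·3 = -7q + 3
  6q - 4 = -7q + 3  ⇒  13q = 7  ⇒  q = 7/13.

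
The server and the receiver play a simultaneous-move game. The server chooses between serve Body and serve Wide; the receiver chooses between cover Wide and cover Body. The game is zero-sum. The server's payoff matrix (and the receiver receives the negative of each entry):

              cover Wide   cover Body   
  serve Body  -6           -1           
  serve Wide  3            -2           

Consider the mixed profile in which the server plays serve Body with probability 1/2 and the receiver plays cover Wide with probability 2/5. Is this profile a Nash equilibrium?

Given the receiver's mix q = 2/5, the server's payoff from serve Body is -3 but from serve Wide is 0. The server strictly prefers serve Wide, so the server would not mix.
So the proposed profile is not a Nash equilibrium.

No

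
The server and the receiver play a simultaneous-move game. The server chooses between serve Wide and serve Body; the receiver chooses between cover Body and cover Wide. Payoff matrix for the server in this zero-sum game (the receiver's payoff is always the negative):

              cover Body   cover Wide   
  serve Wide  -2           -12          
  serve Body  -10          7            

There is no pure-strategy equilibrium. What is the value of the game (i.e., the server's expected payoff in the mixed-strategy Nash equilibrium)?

v = -134/27

The receiver's mix must leave the server indifferent between serve Wide and serve Body.
  the server's payoff from serve Wide: q·(-2) + (1−q)·(-12) = 10q - 12
  the server's payoff from serve Body: q·(-10) + (1−q)·7 = -17q + 7
  10q - 12 = -17q + 7  ⇒  27q = 19  ⇒  q = 19/27.
The value is the server's expected payoff against this mix (using serve Wide): (19/27)·(-2) + (8/27)·(-12) = -134/27.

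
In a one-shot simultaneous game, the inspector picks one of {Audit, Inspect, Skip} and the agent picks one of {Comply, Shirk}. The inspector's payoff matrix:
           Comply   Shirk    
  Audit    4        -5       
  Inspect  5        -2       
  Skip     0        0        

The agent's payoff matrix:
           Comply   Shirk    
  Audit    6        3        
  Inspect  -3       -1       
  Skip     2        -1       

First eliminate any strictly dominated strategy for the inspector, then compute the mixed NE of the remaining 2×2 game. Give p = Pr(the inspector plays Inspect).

p = 3/5

The inspector's strategy Audit is strictly dominated by Inspect: 5 > 4 and -2 > -5. Eliminate Audit.
Set the agent's expected payoff from Comply equal to that from Shirk:
  the agent's payoff to Comply: p·(-3) + (1−p)·2 = -5p + 2
  the agent's payoff to Shirk: p·(-1) + (1−p)·(-1) = -1
  -5p + 2 = -1  ⇒  -5p = -3  ⇒  p = 3/5.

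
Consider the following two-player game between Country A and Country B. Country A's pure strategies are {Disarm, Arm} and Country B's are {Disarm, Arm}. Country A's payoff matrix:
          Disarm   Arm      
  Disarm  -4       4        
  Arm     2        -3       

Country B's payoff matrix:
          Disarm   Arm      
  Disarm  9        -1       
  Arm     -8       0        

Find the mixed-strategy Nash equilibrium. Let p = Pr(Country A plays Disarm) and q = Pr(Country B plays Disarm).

Set Country B's expected payoff from Disarm equal to that from Arm:
  Country B's expected payoff from Disarm: p·9 + (1−p)·(-8) = 17p - 8
  Country B's expected payoff from Arm: p·(-1) + (1−p)·0 = -p
  17p - 8 = -p  ⇒  18p = 8  ⇒  p = 4/9.
In a mixed equilibrium Country A is indifferent between Disarm and Arm; this condition fixes q.
  Country A's payoff to Disarm: q·(-4) + (1−q)·4 = -8q + 4
  Country A's payoff to Arm: q·2 + (1−q)·(-3) = 5q - 3
  -8q + 4 = 5q - 3  ⇒  -13q = -7  ⇒  q = 7/13.

p = 4/9, q = 7/13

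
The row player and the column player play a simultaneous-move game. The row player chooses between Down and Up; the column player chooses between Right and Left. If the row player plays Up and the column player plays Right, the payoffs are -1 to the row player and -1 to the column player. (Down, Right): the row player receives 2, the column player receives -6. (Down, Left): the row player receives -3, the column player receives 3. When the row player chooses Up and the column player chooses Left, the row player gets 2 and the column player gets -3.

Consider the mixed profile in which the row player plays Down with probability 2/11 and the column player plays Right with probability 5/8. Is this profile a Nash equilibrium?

Check the column player's indifference given the row player's mix p = 2/11:
  payoff from Right = -21/11; payoff from Left = -21/11 — equal.
Check the row player's indifference given the column player's mix q = 5/8:
  payoff from Down = 1/8; payoff from Up = 1/8 — equal.
Both players are indifferent, so neither can profitably deviate.

Yes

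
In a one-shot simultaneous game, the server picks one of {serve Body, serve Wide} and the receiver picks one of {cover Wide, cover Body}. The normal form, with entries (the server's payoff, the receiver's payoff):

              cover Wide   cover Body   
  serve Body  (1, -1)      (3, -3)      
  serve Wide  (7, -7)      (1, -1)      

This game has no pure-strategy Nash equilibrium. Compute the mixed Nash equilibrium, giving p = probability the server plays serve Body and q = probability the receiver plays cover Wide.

For the receiver to be willing to mix, the receiver must be indifferent between cover Wide and cover Body, which pins down the server's mix.
  the receiver's payoff to cover Wide: p·(-1) + (1−p)·(-7) = 6p - 7
  the receiver's payoff to cover Body: p·(-3) + (1−p)·(-1) = -2p - 1
  6p - 7 = -2p - 1  ⇒  8p = 6  ⇒  p = 3/4.
Set the server's expected payoff from serve Body equal to that from serve Wide:
  the server's payoff to serve Body: q·1 + (1−q)·3 = -2q + 3
  the server's payoff to serve Wide: q·7 + (1−q)·1 = 6q + 1
  -2q + 3 = 6q + 1  ⇒  -8q = -2  ⇒  q = 1/4.

p = 3/4, q = 1/4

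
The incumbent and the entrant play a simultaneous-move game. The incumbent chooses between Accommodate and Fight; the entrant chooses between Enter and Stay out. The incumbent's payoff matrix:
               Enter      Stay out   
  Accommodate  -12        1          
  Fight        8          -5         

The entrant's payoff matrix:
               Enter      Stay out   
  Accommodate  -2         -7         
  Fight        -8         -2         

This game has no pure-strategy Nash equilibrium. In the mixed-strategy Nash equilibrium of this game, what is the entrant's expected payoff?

In a mixed equilibrium the entrant is indifferent between Enter and Stay out; this condition fixes p.
  the entrant's payoff to Enter: p·(-2) + (1−p)·(-8) = 6p - 8
  the entrant's payoff to Stay out: p·(-7) + (1−p)·(-2) = -5p - 2
  6p - 8 = -5p - 2  ⇒  11p = 6  ⇒  p = 6/11.
At equilibrium the entrant is indifferent across columns, so the entrant's payoff equals the payoff from Enter: (6/11)·(-2) + (5/11)·(-8) = -52/11.

-52/11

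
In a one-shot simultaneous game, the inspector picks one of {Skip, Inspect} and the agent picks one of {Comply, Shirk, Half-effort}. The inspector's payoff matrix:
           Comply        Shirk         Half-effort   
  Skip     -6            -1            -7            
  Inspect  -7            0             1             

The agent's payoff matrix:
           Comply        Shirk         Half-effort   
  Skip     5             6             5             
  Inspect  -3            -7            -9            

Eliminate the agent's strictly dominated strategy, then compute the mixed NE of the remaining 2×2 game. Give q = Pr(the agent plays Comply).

The agent's strategy Half-effort is strictly dominated by Shirk: 6 > 5 and -7 > -9. Eliminate Half-effort.
The agent's mix must leave the inspector indifferent between Skip and Inspect.
  the inspector's expected payoff from Skip: q·(-6) + (1−q)·(-1) = -5q - 1
  the inspector's expected payoff from Inspect: q·(-7) + (1−q)·0 = -7q
  -5q - 1 = -7q  ⇒  2q = 1  ⇒  q = 1/2.

q = 1/2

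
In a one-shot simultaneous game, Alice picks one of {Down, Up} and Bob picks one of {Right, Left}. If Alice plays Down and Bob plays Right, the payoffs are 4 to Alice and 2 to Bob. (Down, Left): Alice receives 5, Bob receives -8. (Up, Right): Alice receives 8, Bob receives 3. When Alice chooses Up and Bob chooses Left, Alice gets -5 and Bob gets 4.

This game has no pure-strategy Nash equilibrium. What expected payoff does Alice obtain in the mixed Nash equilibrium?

Set Alice's expected payoff from Down equal to that from Up:
  Alice's payoff from Down: q·4 + (1−q)·5 = -q + 5
  Alice's payoff from Up: q·8 + (1−q)·(-5) = 13q - 5
  -q + 5 = 13q - 5  ⇒  -14q = -10  ⇒  q = 5/7.
At equilibrium Alice is indifferent across rows, so Alice's payoff equals the payoff from Down: (5/7)·4 + (2/7)·5 = 30/7.

30/7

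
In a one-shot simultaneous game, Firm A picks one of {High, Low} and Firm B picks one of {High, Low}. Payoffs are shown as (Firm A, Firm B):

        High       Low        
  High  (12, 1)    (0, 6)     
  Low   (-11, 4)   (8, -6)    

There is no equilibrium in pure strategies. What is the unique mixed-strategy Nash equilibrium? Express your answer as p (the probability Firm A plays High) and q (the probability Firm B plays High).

Firm B's indifference between High and Low determines Firm A's mixing probability p:
  Firm B's expected payoff from High: p·1 + (1−p)·4 = -3p + 4
  Firm B's expected payoff from Low: p·6 + (1−p)·(-6) = 12p - 6
  -3p + 4 = 12p - 6  ⇒  -15p = -10  ⇒  p = 2/3.
In a mixed equilibrium Firm A is indifferent between High and Low; this condition fixes q.
  Firm A's payoff to High: q·12 + (1−q)·0 = 12q
  Firm A's payoff to Low: q·(-11) + (1−q)·8 = -19q + 8
  12q = -19q + 8  ⇒  31q = 8  ⇒  q = 8/31.

p = 2/3, q = 8/31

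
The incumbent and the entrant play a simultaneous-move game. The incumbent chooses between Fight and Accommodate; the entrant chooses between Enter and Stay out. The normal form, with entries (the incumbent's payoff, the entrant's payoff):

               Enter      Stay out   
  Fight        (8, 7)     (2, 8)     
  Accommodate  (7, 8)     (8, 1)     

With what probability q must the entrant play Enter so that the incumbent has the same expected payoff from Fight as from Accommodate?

q = 6/7

The entrant's mix must leave the incumbent indifferent between Fight and Accommodate.
  the incumbent's payoff from Fight: q·8 + (1−q)·2 = 6q + 2
  the incumbent's payoff from Accommodate: q·7 + (1−q)·8 = -q + 8
  6q + 2 = -q + 8  ⇒  7q = 6  ⇒  q = 6/7.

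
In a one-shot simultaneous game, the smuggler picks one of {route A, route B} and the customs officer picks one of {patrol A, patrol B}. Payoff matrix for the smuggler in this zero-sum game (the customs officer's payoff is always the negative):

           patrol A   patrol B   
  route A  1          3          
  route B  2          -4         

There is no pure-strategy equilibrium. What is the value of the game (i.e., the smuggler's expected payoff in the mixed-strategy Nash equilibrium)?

For the smuggler to be willing to mix, the smuggler must be indifferent between route A and route B, which pins down the customs officer's mix.
  the smuggler's expected payoff from route A: q·1 + (1−q)·3 = -2q + 3
  the smuggler's expected payoff from route B: q·2 + (1−q)·(-4) = 6q - 4
  -2q + 3 = 6q - 4  ⇒  -8q = -7  ⇒  q = 7/8.
The value is the smuggler's expected payoff against this mix (using route A): (7/8)·1 + (1/8)·3 = 5/4.

v = 5/4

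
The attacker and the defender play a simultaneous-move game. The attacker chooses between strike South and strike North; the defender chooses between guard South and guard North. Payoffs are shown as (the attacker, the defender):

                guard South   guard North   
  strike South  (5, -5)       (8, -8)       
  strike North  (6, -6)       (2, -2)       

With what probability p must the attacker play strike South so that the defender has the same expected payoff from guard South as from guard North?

In a mixed equilibrium the defender is indifferent between guard South and guard North; this condition fixes p.
  the defender's payoff from guard South: p·(-5) + (1−p)·(-6) = p - 6
  the defender's payoff from guard North: p·(-8) + (1−p)·(-2) = -6p - 2
  p - 6 = -6p - 2  ⇒  7p = 4  ⇒  p = 4/7.

p = 4/7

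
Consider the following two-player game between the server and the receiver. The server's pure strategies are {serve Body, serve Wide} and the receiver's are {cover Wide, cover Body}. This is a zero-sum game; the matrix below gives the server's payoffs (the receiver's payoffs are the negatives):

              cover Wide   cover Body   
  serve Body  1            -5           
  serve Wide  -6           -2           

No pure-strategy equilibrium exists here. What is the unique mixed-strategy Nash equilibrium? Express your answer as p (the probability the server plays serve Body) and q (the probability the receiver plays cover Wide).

p = 2/5, q = 3/10

For the receiver to be willing to mix, the receiver must be indifferent between cover Wide and cover Body, which pins down the server's mix.
  the receiver's expected payoff from cover Wide: p·(-1) + (1−p)·6 = -7p + 6
  the receiver's expected payoff from cover Body: p·5 + (1−p)·2 = 3p + 2
  -7p + 6 = 3p + 2  ⇒  -10p = -4  ⇒  p = 2/5.
For the server to be willing to mix, the server must be indifferent between serve Body and serve Wide, which pins down the receiver's mix.
  the server's payoff to serve Body: q·1 + (1−q)·(-5) = 6q - 5
  the server's payoff to serve Wide: q·(-6) + (1−q)·(-2) = -4q - 2
  6q - 5 = -4q - 2  ⇒  10q = 3  ⇒  q = 3/10.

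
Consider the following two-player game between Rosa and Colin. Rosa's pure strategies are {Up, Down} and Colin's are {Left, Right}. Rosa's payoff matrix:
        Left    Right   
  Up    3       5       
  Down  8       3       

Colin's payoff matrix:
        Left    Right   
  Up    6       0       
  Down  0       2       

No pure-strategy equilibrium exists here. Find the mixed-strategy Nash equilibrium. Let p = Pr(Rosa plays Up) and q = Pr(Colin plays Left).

Rosa's mix must leave Colin indifferent between Left and Right.
  Colin's expected payoff from Left: p·6 + (1−p)·0 = 6p
  Colin's expected payoff from Right: p·0 + (1−p)·2 = -2p + 2
  6p = -2p + 2  ⇒  8p = 2  ⇒  p = 1/4.
Colin's mix must leave Rosa indifferent between Up and Down.
  Rosa's payoff from Up: q·3 + (1−q)·5 = -2q + 5
  Rosa's payoff from Down: q·8 + (1−q)·3 = 5q + 3
  -2q + 5 = 5q + 3  ⇒  -7q = -2  ⇒  q = 2/7.

p = 1/4, q = 2/7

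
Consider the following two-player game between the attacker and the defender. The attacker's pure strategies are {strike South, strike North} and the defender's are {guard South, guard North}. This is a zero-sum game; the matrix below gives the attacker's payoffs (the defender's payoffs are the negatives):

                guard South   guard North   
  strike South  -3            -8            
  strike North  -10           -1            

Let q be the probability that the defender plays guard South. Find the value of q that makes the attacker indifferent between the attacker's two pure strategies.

For the attacker to be willing to mix, the attacker must be indifferent between strike South and strike North, which pins down the defender's mix.
  the attacker's expected payoff from strike South: q·(-3) + (1−q)·(-8) = 5q - 8
  the attacker's expected payoff from strike North: q·(-10) + (1−q)·(-1) = -9q - 1
  5q - 8 = -9q - 1  ⇒  14q = 7  ⇒  q = 1/2.

q = 1/2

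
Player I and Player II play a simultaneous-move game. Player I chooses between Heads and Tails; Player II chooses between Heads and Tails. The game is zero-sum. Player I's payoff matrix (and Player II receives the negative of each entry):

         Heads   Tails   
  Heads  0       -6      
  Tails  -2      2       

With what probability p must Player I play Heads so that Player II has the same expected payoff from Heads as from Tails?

p = 2/5

Player II's indifference between Heads and Tails determines Player I's mixing probability p:
  Player II's expected payoff from Heads: p·0 + (1−p)·2 = -2p + 2
  Player II's expected payoff from Tails: p·6 + (1−p)·(-2) = 8p - 2
  -2p + 2 = 8p - 2  ⇒  -10p = -4  ⇒  p = 2/5.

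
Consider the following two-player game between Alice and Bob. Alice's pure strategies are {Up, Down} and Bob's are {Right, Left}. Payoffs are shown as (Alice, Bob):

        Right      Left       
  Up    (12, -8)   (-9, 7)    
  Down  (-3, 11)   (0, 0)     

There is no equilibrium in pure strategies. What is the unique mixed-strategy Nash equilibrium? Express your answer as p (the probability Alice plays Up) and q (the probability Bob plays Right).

p = 11/26, q = 3/8

In a mixed equilibrium Bob is indifferent between Right and Left; this condition fixes p.
  Bob's expected payoff from Right: p·(-8) + (1−p)·11 = -19p + 11
  Bob's expected payoff from Left: p·7 + (1−p)·0 = 7p
  -19p + 11 = 7p  ⇒  -26p = -11  ⇒  p = 11/26.
In a mixed equilibrium Alice is indifferent between Up and Down; this condition fixes q.
  Alice's expected payoff from Up: q·12 + (1−q)·(-9) = 21q - 9
  Alice's expected payoff from Down: q·(-3) + (1−q)·0 = -3q
  21q - 9 = -3q  ⇒  24q = 9  ⇒  q = 3/8.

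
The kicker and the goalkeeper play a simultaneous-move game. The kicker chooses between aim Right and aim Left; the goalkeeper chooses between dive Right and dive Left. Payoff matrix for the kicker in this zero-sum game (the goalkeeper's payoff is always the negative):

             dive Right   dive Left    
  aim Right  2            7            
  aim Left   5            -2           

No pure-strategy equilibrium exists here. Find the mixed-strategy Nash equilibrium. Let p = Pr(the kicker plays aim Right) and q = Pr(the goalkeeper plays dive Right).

The kicker's mix must leave the goalkeeper indifferent between dive Right and dive Left.
  the goalkeeper's expected payoff from dive Right: p·(-2) + (1−p)·(-5) = 3p - 5
  the goalkeeper's expected payoff from dive Left: p·(-7) + (1−p)·2 = -9p + 2
  3p - 5 = -9p + 2  ⇒  12p = 7  ⇒  p = 7/12.
For the kicker to be willing to mix, the kicker must be indifferent between aim Right and aim Left, which pins down the goalkeeper's mix.
  the kicker's expected payoff from aim Right: q·2 + (1−q)·7 = -5q + 7
  the kicker's expected payoff from aim Left: q·5 + (1−q)·(-2) = 7q - 2
  -5q + 7 = 7q - 2  ⇒  -12q = -9  ⇒  q = 3/4.

p = 7/12, q = 3/4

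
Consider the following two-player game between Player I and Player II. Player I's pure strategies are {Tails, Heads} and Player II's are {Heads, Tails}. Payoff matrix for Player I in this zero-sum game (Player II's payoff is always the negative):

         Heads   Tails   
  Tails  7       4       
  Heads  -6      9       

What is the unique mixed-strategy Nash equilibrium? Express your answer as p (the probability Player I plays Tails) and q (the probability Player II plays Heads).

p = 5/6, q = 5/18

Player II's indifference between Heads and Tails determines Player I's mixing probability p:
  Player II's payoff from Heads: p·(-7) + (1−p)·6 = -13p + 6
  Player II's payoff from Tails: p·(-4) + (1−p)·(-9) = 5p - 9
  -13p + 6 = 5p - 9  ⇒  -18p = -15  ⇒  p = 5/6.
Set Player I's expected payoff from Tails equal to that from Heads:
  Player I's payoff from Tails: q·7 + (1−q)·4 = 3q + 4
  Player I's payoff from Heads: q·(-6) + (1−q)·9 = -15q + 9
  3q + 4 = -15q + 9  ⇒  18q = 5  ⇒  q = 5/18.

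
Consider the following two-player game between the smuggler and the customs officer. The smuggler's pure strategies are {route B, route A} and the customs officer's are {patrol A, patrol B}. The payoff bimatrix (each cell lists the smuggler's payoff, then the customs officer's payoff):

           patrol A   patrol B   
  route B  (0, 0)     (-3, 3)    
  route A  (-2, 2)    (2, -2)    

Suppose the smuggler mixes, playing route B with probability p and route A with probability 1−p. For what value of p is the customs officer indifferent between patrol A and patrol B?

In a mixed equilibrium the customs officer is indifferent between patrol A and patrol B; this condition fixes p.
  the customs officer's expected payoff from patrol A: p·0 + (1−p)·2 = -2p + 2
  the customs officer's expected payoff from patrol B: p·3 + (1−p)·(-2) = 5p - 2
  -2p + 2 = 5p - 2  ⇒  -7p = -4  ⇒  p = 4/7.

p = 4/7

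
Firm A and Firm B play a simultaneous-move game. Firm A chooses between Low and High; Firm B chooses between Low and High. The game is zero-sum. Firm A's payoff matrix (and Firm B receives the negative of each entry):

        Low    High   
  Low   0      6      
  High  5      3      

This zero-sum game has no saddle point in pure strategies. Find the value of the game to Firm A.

Set Firm A's expected payoff from Low equal to that from High:
  Firm A's payoff to Low: q·0 + (1−q)·6 = -6q + 6
  Firm A's payoff to High: q·5 + (1−q)·3 = 2q + 3
  -6q + 6 = 2q + 3  ⇒  -8q = -3  ⇒  q = 3/8.
The value is Firm A's expected payoff against this mix (using Low): (3/8)·0 + (5/8)·6 = 15/4.

v = 15/4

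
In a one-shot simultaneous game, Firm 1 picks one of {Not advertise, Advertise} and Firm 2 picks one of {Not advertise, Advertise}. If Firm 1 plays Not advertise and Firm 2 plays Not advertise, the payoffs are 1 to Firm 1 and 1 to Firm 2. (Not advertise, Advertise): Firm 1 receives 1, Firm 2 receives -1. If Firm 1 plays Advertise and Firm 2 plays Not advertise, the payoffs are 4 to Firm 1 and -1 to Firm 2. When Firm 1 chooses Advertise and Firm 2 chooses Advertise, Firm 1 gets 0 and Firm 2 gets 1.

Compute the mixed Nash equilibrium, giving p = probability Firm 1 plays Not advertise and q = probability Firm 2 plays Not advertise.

In a mixed equilibrium Firm 2 is indifferent between Not advertise and Advertise; this condition fixes p.
  Firm 2's payoff from Not advertise: p·1 + (1−p)·(-1) = 2p - 1
  Firm 2's payoff from Advertise: p·(-1) + (1−p)·1 = -2p + 1
  2p - 1 = -2p + 1  ⇒  4p = 2  ⇒  p = 1/2.
For Firm 1 to be willing to mix, Firm 1 must be indifferent between Not advertise and Advertise, which pins down Firm 2's mix.
  Firm 1's payoff from Not advertise: q·1 + (1−q)·1 = 1
  Firm 1's payoff from Advertise: q·4 + (1−q)·0 = 4q
  1 = 4q  ⇒  -4q = -1  ⇒  q = 1/4.

p = 1/2, q = 1/4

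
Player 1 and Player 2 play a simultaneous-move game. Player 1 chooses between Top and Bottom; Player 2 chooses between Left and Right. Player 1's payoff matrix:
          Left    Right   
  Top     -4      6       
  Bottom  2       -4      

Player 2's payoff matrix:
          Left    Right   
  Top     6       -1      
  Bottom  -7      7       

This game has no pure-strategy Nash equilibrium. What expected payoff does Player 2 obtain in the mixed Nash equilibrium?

5/3

Set Player 2's expected payoff from Left equal to that from Right:
  Player 2's payoff from Left: p·6 + (1−p)·(-7) = 13p - 7
  Player 2's payoff from Right: p·(-1) + (1−p)·7 = -8p + 7
  13p - 7 = -8p + 7  ⇒  21p = 14  ⇒  p = 2/3.
At equilibrium Player 2 is indifferent across columns, so Player 2's payoff equals the payoff from Left: (2/3)·6 + (1/3)·(-7) = 5/3.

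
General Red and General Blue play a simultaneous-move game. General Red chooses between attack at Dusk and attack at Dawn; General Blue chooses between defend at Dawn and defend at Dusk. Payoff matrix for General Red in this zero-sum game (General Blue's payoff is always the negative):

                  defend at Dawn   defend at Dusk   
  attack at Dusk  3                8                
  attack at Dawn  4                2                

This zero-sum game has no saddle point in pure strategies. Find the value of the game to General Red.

In a mixed equilibrium General Red is indifferent between attack at Dusk and attack at Dawn; this condition fixes q.
  General Red's payoff from attack at Dusk: q·3 + (1−q)·8 = -5q + 8
  General Red's payoff from attack at Dawn: q·4 + (1−q)·2 = 2q + 2
  -5q + 8 = 2q + 2  ⇒  -7q = -6  ⇒  q = 6/7.
The value is General Red's expected payoff against this mix (using attack at Dusk): (6/7)·3 + (1/7)·8 = 26/7.

v = 26/7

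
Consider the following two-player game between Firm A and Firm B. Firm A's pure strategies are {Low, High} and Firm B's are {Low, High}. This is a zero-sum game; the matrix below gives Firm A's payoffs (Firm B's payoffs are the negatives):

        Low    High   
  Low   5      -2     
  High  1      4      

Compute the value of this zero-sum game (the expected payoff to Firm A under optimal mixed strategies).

Set Firm A's expected payoff from Low equal to that from High:
  Firm A's expected payoff from Low: q·5 + (1−q)·(-2) = 7q - 2
  Firm A's expected payoff from High: q·1 + (1−q)·4 = -3q + 4
  7q - 2 = -3q + 4  ⇒  10q = 6  ⇒  q = 3/5.
The value is Firm A's expected payoff against this mix (using Low): (3/5)·5 + (2/5)·(-2) = 11/5.

v = 11/5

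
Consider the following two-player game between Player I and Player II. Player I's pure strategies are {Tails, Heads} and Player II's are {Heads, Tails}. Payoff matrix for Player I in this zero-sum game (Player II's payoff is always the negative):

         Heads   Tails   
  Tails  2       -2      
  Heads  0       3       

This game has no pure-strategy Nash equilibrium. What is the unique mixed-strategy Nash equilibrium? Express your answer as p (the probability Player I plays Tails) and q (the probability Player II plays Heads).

For Player II to be willing to mix, Player II must be indifferent between Heads and Tails, which pins down Player I's mix.
  Player II's payoff to Heads: p·(-2) + (1−p)·0 = -2p
  Player II's payoff to Tails: p·2 + (1−p)·(-3) = 5p - 3
  -2p = 5p - 3  ⇒  -7p = -3  ⇒  p = 3/7.
Set Player I's expected payoff from Tails equal to that from Heads:
  Player I's payoff to Tails: q·2 + (1−q)·(-2) = 4q - 2
  Player I's payoff to Heads: q·0 + (1−q)·3 = -3q + 3
  4q - 2 = -3q + 3  ⇒  7q = 5  ⇒  q = 5/7.

p = 3/7, q = 5/7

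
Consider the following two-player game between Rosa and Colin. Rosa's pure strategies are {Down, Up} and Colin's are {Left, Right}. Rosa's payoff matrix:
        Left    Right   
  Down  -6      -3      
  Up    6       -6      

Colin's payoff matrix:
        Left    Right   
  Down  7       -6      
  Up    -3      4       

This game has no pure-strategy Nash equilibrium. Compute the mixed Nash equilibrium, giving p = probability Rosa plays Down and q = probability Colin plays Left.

For Colin to be willing to mix, Colin must be indifferent between Left and Right, which pins down Rosa's mix.
  Colin's payoff from Left: p·7 + (1−p)·(-3) = 10p - 3
  Colin's payoff from Right: p·(-6) + (1−p)·4 = -10p + 4
  10p - 3 = -10p + 4  ⇒  20p = 7  ⇒  p = 7/20.
In a mixed equilibrium Rosa is indifferent between Down and Up; this condition fixes q.
  Rosa's expected payoff from Down: q·(-6) + (1−q)·(-3) = -3q - 3
  Rosa's expected payoff from Up: q·6 + (1−q)·(-6) = 12q - 6
  -3q - 3 = 12q - 6  ⇒  -15q = -3  ⇒  q = 1/5.

p = 7/20, q = 1/5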